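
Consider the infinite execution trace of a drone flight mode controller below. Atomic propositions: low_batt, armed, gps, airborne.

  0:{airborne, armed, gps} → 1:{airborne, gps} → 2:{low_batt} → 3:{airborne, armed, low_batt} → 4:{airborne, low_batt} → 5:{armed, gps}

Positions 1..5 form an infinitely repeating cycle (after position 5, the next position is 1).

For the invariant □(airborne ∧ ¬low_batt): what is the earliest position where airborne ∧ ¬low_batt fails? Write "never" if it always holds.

Check airborne ∧ ¬low_batt at each position in order: 0 ✓, 1 ✓.
At position 2 the labels are {low_batt}, so airborne ∧ ¬low_batt is false there. This is the first violation.

2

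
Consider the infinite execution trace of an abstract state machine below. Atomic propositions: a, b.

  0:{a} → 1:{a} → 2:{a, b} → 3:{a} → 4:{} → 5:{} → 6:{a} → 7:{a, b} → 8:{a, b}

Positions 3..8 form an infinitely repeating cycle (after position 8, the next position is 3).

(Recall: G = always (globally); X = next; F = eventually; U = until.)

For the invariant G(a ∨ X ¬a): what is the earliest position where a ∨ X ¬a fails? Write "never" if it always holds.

5

Check a ∨ X ¬a at each position in order: 0 ✓, 1 ✓, 2 ✓, 3 ✓, 4 ✓.
At position 5 the labels are {} and the next position 6 has {a}, so a ∨ X ¬a is false there. This is the first violation.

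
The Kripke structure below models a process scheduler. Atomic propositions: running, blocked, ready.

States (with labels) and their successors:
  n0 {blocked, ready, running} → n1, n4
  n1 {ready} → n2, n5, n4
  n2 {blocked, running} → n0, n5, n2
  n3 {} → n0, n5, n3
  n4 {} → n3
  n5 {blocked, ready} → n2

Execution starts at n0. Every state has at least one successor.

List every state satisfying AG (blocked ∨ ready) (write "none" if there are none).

States satisfying blocked ∨ ready: {n0, n1, n2, n5}.
States satisfying AG (blocked ∨ ready): ∅.

none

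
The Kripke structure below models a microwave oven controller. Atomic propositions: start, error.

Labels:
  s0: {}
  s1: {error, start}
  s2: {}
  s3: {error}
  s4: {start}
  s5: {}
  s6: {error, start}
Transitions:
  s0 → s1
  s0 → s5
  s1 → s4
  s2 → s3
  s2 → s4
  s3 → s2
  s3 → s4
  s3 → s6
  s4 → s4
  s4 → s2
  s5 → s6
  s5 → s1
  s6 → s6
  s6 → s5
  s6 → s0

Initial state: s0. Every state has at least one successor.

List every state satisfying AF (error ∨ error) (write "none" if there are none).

{s0, s1, s3, s5, s6}

States satisfying error ∨ error: {s1, s3, s6}.
States satisfying AF (error ∨ error): {s0, s1, s3, s5, s6}.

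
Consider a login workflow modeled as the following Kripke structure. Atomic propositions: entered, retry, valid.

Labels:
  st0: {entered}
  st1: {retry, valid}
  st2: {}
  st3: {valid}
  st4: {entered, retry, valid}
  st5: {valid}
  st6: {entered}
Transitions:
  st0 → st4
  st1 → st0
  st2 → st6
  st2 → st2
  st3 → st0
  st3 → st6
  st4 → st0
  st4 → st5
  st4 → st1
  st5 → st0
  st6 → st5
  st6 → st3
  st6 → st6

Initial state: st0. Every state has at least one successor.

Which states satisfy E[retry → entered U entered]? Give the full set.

States satisfying retry → entered: {st0, st2, st3, st4, st5, st6}.
States satisfying entered: {st0, st4, st6}.
States satisfying E[retry → entered U entered]: {st0, st2, st3, st4, st5, st6}.

{st0, st2, st3, st4, st5, st6}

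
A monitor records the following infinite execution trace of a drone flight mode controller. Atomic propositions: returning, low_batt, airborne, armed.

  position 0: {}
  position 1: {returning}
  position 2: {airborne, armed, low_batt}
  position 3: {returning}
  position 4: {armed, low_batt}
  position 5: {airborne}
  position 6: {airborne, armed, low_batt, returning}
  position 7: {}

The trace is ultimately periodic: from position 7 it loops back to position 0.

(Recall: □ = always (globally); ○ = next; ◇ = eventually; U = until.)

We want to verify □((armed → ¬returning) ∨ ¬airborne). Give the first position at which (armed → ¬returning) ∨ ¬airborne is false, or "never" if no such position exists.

Check (armed → ¬returning) ∨ ¬airborne at each position in order: 0 ✓, 1 ✓, 2 ✓, 3 ✓, 4 ✓, 5 ✓.
At position 6 the labels are {airborne, armed, low_batt, returning}, so (armed → ¬returning) ∨ ¬airborne is false there. This is the first violation.

6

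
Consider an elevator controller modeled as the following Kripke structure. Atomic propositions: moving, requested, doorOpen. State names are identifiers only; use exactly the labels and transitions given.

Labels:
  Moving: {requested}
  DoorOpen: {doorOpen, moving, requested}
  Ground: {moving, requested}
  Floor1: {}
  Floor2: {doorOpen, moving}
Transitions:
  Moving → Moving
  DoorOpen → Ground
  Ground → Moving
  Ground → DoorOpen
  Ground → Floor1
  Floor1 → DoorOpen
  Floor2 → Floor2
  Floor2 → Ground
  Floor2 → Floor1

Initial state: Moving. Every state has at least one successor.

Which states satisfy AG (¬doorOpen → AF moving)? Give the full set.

States satisfying ¬doorOpen → AF moving: {DoorOpen, Ground, Floor1, Floor2}.
States satisfying AG (¬doorOpen → AF moving): ∅.

none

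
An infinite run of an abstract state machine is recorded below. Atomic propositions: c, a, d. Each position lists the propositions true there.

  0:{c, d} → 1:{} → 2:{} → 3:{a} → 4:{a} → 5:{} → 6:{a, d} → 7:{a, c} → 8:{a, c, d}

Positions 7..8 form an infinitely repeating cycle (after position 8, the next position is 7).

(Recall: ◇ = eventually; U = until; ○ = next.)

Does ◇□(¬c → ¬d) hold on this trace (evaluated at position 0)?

Satisfied

□(¬c → ¬d) holds at position 7, which is reachable from 0, so ◇□(¬c → ¬d) holds.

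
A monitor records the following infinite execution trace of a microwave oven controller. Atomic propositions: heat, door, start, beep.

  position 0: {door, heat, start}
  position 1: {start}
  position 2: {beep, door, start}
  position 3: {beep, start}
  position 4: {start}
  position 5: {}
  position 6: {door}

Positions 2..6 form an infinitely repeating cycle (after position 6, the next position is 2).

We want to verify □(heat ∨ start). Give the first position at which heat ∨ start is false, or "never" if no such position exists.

5

Check heat ∨ start at each position in order: 0 ✓, 1 ✓, 2 ✓, 3 ✓, 4 ✓.
At position 5 the labels are {}, so heat ∨ start is false there. This is the first violation.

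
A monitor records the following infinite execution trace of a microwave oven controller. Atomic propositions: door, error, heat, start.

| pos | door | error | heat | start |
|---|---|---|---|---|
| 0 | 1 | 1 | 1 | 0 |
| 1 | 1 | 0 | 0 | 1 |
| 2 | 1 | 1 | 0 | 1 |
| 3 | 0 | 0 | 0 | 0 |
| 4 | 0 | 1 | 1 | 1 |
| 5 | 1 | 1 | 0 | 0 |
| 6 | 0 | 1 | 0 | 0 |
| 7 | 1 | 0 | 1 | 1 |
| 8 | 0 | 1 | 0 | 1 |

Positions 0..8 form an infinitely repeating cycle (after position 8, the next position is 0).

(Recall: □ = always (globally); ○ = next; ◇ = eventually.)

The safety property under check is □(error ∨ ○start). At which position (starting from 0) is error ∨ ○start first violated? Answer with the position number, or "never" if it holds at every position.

never

error ∨ ○start holds at every position 0..8, and those are all the positions the trace ever visits, so the invariant □(error ∨ ○start) is never violated.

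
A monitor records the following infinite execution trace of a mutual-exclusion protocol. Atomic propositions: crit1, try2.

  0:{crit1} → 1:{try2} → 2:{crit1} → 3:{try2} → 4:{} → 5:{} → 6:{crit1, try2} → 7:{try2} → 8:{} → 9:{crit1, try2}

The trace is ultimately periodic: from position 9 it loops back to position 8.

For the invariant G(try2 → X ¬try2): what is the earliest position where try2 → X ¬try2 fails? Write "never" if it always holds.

6

Check try2 → X ¬try2 at each position in order: 0 ✓, 1 ✓, 2 ✓, 3 ✓, 4 ✓, 5 ✓.
At position 6 the labels are {crit1, try2} and the next position 7 has {try2}, so try2 → X ¬try2 is false there. This is the first violation.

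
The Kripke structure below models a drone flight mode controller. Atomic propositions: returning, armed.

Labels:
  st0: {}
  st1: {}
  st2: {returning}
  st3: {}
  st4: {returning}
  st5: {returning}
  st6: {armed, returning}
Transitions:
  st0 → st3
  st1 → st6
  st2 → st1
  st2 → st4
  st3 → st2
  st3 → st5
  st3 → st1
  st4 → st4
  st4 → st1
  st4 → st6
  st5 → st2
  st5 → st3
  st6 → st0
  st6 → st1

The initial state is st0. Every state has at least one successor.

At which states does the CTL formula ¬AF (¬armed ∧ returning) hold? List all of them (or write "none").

States satisfying ¬armed ∧ returning: {st2, st4, st5}.
States satisfying AF (¬armed ∧ returning): {st2, st4, st5}.
States satisfying ¬AF (¬armed ∧ returning): {st0, st1, st3, st6}.

{st0, st1, st3, st6}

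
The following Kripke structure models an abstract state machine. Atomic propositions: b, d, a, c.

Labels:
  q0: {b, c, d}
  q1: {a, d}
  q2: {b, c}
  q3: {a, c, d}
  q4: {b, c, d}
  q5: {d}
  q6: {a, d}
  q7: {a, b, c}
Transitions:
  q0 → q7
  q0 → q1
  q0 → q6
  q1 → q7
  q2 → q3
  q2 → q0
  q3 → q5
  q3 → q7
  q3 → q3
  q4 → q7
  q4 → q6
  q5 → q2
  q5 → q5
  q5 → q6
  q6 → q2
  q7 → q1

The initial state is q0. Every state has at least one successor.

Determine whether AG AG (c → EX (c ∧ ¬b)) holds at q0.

No

States satisfying AG (c → EX (c ∧ ¬b)): ∅.
States satisfying AG AG (c → EX (c ∧ ¬b)): ∅.
q0 is reachable from q0 and violates AG (c → EX (c ∧ ¬b)), so AG fails at q0.
q0 ∉ Sat(AG AG (c → EX (c ∧ ¬b))).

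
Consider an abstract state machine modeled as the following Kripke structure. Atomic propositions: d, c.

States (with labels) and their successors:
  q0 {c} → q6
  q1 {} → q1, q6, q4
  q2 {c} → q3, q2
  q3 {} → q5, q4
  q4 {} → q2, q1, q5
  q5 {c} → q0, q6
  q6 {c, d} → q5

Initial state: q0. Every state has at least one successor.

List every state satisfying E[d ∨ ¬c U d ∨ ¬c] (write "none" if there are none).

States satisfying d ∨ ¬c: {q1, q3, q4, q6}.
States satisfying E[d ∨ ¬c U d ∨ ¬c]: {q1, q3, q4, q6}.

{q1, q3, q4, q6}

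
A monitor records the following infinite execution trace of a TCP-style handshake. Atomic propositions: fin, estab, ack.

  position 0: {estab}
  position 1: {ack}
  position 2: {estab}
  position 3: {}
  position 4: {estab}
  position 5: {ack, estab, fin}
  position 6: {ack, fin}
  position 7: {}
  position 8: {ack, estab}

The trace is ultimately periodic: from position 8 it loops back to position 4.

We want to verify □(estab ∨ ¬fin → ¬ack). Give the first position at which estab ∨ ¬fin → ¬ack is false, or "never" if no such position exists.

Check estab ∨ ¬fin → ¬ack at each position in order: 0 ✓.
At position 1 the labels are {ack}, so estab ∨ ¬fin → ¬ack is false there. This is the first violation.

1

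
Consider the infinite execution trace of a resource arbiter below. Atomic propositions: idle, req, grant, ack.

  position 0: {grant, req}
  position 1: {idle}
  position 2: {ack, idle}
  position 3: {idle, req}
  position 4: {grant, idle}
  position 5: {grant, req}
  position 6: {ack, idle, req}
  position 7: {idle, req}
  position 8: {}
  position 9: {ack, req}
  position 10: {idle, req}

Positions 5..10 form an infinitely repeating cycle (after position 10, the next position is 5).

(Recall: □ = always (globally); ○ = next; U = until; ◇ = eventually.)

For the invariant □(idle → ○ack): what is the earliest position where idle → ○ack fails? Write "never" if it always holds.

Check idle → ○ack at each position in order: 0 ✓, 1 ✓.
At position 2 the labels are {ack, idle} and the next position 3 has {idle, req}, so idle → ○ack is false there. This is the first violation.

2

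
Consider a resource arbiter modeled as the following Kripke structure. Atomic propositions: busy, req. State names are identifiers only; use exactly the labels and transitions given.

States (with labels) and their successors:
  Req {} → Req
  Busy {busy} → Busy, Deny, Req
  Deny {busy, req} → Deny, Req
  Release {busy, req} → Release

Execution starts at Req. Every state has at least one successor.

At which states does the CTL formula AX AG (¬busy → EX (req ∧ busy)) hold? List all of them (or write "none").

{Release}

States satisfying AG (¬busy → EX (req ∧ busy)): {Release}.
States satisfying AX AG (¬busy → EX (req ∧ busy)): {Release}.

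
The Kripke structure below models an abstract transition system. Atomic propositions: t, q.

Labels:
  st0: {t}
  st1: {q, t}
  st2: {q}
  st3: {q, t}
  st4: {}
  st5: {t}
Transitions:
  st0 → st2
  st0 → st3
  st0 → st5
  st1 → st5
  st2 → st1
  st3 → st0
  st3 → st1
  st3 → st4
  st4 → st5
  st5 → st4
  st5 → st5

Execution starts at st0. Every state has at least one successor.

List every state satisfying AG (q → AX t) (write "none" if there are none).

States satisfying q → AX t: {st0, st1, st2, st4, st5}.
States satisfying AG (q → AX t): {st1, st2, st4, st5}.

{st1, st2, st4, st5}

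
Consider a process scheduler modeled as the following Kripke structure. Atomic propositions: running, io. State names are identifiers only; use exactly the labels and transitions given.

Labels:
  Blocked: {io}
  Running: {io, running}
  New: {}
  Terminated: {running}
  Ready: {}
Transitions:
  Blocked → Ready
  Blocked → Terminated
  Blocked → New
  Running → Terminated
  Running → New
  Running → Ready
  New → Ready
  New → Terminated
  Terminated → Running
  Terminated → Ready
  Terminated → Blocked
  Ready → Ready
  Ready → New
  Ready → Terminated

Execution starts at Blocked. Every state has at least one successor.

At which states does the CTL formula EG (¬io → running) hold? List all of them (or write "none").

States satisfying ¬io → running: {Blocked, Running, Terminated}.
States satisfying EG (¬io → running): {Blocked, Running, Terminated}.

{Blocked, Running, Terminated}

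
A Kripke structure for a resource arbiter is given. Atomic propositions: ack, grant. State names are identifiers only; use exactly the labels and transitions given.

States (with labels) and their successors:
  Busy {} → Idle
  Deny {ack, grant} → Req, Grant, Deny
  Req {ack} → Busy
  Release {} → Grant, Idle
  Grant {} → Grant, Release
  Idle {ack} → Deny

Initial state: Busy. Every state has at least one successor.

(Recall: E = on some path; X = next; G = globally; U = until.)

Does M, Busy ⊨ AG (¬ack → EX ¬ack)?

States satisfying ¬ack → EX ¬ack: {Deny, Req, Release, Grant, Idle}.
States satisfying AG (¬ack → EX ¬ack): ∅.
Busy is reachable from Busy and violates ¬ack → EX ¬ack, so AG fails at Busy.
Busy ∉ Sat(AG (¬ack → EX ¬ack)).

Does not hold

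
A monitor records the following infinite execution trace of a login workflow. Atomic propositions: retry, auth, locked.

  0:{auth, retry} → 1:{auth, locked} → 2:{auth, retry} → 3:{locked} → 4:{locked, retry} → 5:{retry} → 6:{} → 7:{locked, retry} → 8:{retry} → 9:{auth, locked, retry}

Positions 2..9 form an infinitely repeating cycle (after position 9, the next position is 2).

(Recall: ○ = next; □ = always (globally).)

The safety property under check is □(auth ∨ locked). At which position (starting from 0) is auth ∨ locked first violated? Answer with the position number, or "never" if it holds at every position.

Check auth ∨ locked at each position in order: 0 ✓, 1 ✓, 2 ✓, 3 ✓, 4 ✓.
At position 5 the labels are {retry}, so auth ∨ locked is false there. This is the first violation.

5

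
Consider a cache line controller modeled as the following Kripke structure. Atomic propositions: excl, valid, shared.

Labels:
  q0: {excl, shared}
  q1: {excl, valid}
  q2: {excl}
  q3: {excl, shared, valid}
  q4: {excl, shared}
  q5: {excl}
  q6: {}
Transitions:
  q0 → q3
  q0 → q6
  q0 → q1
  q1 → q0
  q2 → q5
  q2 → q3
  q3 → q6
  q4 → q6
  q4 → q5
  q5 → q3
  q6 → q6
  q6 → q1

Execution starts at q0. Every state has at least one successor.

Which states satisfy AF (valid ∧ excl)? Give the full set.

States satisfying valid ∧ excl: {q1, q3}.
States satisfying AF (valid ∧ excl): {q1, q2, q3, q5}.

{q1, q2, q3, q5}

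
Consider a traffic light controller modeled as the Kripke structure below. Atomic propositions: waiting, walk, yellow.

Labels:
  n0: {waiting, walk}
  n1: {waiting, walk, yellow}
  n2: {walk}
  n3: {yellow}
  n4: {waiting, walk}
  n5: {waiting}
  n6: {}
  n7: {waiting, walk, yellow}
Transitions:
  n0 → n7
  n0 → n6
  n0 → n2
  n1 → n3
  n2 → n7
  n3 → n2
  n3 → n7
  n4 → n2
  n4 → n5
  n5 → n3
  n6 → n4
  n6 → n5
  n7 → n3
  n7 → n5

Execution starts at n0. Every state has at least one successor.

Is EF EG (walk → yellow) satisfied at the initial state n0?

Satisfied

States satisfying EG (walk → yellow): {n1, n3, n5, n6, n7}.
States satisfying EF EG (walk → yellow): {n0, n1, n2, n3, n4, n5, n6, n7}.
Some path from n0 reaches a state where EG (walk → yellow) holds.
n0 ∈ Sat(EF EG (walk → yellow)).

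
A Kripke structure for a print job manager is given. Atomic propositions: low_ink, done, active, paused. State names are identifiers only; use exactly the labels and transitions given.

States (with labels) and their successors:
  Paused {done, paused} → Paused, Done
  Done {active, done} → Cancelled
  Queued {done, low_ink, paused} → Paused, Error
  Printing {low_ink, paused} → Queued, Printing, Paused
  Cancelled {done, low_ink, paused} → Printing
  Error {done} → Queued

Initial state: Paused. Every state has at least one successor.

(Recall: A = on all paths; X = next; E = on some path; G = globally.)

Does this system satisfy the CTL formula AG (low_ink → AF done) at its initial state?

Does not hold

States satisfying low_ink → AF done: {Paused, Done, Queued, Cancelled, Error}.
States satisfying AG (low_ink → AF done): ∅.
Printing is reachable from Paused and violates low_ink → AF done, so AG fails at Paused.
Paused ∉ Sat(AG (low_ink → AF done)).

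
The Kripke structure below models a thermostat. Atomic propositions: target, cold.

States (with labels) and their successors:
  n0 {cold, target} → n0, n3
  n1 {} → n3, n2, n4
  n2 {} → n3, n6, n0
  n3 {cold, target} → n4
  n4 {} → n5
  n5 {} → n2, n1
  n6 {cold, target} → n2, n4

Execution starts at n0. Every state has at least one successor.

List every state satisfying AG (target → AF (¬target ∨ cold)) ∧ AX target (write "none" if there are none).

{n0, n2}

States satisfying target → AF (¬target ∨ cold): {n0, n1, n2, n3, n4, n5, n6}.
States satisfying AG (target → AF (¬target ∨ cold)): {n0, n1, n2, n3, n4, n5, n6}.
States satisfying target: {n0, n3, n6}.
States satisfying AX target: {n0, n2}.
States satisfying AG (target → AF (¬target ∨ cold)) ∧ AX target: {n0, n2}.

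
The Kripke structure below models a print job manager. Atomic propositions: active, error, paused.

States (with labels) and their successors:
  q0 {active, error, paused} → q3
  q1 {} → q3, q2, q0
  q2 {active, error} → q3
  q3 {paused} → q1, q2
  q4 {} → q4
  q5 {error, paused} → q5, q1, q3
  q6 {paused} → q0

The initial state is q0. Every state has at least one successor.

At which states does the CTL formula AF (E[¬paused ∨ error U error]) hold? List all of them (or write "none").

States satisfying E[¬paused ∨ error U error]: {q0, q1, q2, q5}.
States satisfying AF (E[¬paused ∨ error U error]): {q0, q1, q2, q3, q5, q6}.

{q0, q1, q2, q3, q5, q6}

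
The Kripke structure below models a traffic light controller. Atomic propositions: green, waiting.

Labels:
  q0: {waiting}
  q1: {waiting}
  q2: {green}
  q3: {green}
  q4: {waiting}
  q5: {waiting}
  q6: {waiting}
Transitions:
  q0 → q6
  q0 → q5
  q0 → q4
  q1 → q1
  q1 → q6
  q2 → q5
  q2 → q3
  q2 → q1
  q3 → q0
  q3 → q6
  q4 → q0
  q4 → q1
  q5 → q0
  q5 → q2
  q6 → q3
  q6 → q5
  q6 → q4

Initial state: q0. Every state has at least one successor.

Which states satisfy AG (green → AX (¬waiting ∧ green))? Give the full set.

States satisfying green → AX (¬waiting ∧ green): {q0, q1, q4, q5, q6}.
States satisfying AG (green → AX (¬waiting ∧ green)): ∅.

none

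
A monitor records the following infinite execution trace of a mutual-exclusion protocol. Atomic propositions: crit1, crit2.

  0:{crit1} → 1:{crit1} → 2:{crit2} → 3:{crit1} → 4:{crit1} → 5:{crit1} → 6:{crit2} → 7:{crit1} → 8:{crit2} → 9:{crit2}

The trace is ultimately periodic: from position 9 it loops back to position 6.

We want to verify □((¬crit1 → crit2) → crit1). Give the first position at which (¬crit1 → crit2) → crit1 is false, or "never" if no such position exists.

Check (¬crit1 → crit2) → crit1 at each position in order: 0 ✓, 1 ✓.
At position 2 the labels are {crit2}, so (¬crit1 → crit2) → crit1 is false there. This is the first violation.

2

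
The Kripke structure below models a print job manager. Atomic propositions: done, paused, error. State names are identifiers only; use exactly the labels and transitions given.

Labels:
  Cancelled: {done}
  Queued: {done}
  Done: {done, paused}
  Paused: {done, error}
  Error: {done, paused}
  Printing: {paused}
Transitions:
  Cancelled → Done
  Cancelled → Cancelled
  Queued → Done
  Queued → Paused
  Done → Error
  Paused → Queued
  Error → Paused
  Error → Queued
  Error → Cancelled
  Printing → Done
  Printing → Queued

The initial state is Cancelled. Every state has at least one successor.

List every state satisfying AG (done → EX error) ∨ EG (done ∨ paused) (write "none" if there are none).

States satisfying done → EX error: {Queued, Error, Printing}.
States satisfying AG (done → EX error): ∅.
States satisfying done ∨ paused: {Cancelled, Queued, Done, Paused, Error, Printing}.
States satisfying EG (done ∨ paused): {Cancelled, Queued, Done, Paused, Error, Printing}.
States satisfying AG (done → EX error) ∨ EG (done ∨ paused): {Cancelled, Queued, Done, Paused, Error, Printing}.

{Cancelled, Queued, Done, Paused, Error, Printing}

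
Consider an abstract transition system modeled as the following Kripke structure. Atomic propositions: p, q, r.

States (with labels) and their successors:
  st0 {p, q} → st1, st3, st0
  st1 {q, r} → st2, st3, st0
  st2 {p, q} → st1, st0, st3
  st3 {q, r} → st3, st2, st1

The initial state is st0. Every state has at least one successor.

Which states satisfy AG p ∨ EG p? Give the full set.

{st0, st2}

States satisfying p: {st0, st2}.
States satisfying AG p: ∅.
States satisfying EG p: {st0, st2}.
States satisfying AG p ∨ EG p: {st0, st2}.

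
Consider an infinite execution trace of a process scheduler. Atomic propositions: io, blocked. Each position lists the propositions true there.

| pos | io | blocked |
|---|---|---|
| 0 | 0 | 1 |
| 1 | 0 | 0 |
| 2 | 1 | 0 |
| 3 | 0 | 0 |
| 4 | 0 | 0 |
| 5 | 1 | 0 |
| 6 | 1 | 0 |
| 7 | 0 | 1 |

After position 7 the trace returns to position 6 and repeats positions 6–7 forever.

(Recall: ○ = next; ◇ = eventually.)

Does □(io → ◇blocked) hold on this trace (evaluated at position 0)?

Satisfied

io → ◇blocked holds at every position 0..7, and those are all positions ever visited, so □(io → ◇blocked) holds.
Positions where io holds: 2, 5, 6.
Check ◇blocked at each: 2→ok, 5→ok, 6→ok.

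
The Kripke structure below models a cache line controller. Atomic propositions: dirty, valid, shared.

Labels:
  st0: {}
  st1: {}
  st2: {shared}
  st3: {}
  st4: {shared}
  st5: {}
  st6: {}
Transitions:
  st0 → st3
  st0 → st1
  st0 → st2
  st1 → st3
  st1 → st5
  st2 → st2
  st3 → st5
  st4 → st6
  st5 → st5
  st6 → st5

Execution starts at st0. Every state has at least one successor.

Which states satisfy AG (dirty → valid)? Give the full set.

{st0, st1, st2, st3, st4, st5, st6}

States satisfying dirty → valid: {st0, st1, st2, st3, st4, st5, st6}.
States satisfying AG (dirty → valid): {st0, st1, st2, st3, st4, st5, st6}.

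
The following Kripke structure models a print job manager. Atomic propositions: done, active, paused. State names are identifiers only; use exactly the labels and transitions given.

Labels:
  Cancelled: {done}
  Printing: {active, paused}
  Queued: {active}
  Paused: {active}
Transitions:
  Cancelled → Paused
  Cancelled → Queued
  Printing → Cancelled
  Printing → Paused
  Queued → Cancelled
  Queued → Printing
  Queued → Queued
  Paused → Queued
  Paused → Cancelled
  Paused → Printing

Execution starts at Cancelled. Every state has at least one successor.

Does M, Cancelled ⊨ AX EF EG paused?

No

States satisfying EF EG paused: ∅.
States satisfying AX EF EG paused: ∅.
Cancelled ∉ Sat(AX EF EG paused).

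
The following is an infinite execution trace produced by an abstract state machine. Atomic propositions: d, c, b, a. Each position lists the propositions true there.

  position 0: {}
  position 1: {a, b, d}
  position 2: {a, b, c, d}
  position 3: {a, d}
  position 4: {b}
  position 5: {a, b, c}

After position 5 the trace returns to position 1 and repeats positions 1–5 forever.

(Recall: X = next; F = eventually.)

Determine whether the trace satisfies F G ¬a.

G ¬a is false at every position 0..5, so it never becomes true and F G ¬a fails.

Does not hold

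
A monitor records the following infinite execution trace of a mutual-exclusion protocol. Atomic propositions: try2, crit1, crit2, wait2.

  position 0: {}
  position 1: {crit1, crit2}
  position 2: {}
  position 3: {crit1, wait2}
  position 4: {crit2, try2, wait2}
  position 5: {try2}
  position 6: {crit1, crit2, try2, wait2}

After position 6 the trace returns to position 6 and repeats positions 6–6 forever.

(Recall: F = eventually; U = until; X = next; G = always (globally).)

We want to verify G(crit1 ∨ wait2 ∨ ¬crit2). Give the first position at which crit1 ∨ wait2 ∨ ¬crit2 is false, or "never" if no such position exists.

crit1 ∨ wait2 ∨ ¬crit2 holds at every position 0..6, and those are all the positions the trace ever visits, so the invariant G(crit1 ∨ wait2 ∨ ¬crit2) is never violated.

never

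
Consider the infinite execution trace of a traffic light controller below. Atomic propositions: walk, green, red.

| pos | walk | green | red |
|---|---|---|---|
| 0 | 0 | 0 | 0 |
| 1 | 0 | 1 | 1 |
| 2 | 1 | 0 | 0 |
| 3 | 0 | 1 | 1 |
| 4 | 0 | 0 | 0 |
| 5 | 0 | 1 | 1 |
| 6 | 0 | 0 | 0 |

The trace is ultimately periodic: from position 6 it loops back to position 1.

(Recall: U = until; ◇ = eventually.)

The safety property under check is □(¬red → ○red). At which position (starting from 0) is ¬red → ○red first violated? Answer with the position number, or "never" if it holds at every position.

never

¬red → ○red holds at every position 0..6, and those are all the positions the trace ever visits, so the invariant □(¬red → ○red) is never violated.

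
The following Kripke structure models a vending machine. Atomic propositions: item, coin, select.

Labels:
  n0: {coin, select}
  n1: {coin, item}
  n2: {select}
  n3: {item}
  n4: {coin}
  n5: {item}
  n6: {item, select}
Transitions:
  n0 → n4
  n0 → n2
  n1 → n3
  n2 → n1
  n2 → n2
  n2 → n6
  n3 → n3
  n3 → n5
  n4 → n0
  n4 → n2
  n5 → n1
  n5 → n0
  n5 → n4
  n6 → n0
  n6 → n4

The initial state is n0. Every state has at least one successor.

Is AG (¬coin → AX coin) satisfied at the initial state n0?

States satisfying ¬coin → AX coin: {n0, n1, n4, n5, n6}.
States satisfying AG (¬coin → AX coin): ∅.
n2 is reachable from n0 and violates ¬coin → AX coin, so AG fails at n0.
n0 ∉ Sat(AG (¬coin → AX coin)).

Does not hold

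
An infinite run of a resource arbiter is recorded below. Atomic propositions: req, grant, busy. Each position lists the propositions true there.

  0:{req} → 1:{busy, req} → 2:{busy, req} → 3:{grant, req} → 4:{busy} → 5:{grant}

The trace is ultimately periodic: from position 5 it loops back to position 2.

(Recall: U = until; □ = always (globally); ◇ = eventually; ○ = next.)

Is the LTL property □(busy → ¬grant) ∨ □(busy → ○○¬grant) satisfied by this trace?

Yes

busy → ¬grant holds at every position 0..5, and those are all positions ever visited, so □(busy → ¬grant) holds.
Positions where busy holds: 1, 2, 4.
Check ¬grant at each: 1→ok, 2→ok, 4→ok.
busy → ○○¬grant must hold at every position from 0 onward. It fails at position 1, so □(busy → ○○¬grant) is false.
Positions where busy holds: 1, 2, 4.
Check ○○¬grant at each: 1→fails, 2→ok, 4→ok.
At position 0: □(busy → ¬grant) is true; □(busy → ○○¬grant) is false; so □(busy → ¬grant) ∨ □(busy → ○○¬grant) is true.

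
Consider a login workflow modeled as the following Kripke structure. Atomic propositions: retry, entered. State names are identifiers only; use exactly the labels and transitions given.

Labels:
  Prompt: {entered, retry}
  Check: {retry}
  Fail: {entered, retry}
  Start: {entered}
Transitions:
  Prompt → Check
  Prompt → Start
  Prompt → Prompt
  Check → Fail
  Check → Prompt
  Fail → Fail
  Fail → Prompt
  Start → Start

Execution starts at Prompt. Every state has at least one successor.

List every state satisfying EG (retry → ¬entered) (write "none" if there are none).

{Start}

States satisfying retry → ¬entered: {Check, Start}.
States satisfying EG (retry → ¬entered): {Start}.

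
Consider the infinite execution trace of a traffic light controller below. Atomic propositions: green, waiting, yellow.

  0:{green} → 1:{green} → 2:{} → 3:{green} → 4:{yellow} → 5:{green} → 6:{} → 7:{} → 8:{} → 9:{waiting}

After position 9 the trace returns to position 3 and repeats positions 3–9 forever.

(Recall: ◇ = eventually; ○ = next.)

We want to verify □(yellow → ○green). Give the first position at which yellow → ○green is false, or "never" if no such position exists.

yellow → ○green holds at every position 0..9, and those are all the positions the trace ever visits, so the invariant □(yellow → ○green) is never violated.

never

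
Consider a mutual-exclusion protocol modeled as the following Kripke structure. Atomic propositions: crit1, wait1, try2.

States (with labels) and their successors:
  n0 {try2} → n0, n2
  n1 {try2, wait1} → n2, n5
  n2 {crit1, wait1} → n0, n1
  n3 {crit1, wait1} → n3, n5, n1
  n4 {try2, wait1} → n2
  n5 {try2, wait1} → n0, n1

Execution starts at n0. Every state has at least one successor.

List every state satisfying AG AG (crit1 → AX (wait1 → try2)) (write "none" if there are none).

{n0, n1, n2, n4, n5}

States satisfying AG (crit1 → AX (wait1 → try2)): {n0, n1, n2, n4, n5}.
States satisfying AG AG (crit1 → AX (wait1 → try2)): {n0, n1, n2, n4, n5}.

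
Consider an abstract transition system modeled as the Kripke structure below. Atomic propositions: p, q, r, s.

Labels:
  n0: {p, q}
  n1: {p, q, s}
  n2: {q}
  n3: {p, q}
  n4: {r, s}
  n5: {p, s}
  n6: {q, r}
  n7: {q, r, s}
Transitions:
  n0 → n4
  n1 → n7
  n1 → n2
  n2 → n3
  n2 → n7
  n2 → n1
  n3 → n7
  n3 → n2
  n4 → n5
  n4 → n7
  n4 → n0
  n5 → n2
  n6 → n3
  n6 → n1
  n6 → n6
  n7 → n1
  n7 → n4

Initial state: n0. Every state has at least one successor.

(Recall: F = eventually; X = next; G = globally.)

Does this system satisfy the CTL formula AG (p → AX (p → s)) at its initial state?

Holds

States satisfying p → AX (p → s): {n0, n1, n2, n3, n4, n5, n6, n7}.
States satisfying AG (p → AX (p → s)): {n0, n1, n2, n3, n4, n5, n6, n7}.
Every state reachable from n0 satisfies p → AX (p → s).
n0 ∈ Sat(AG (p → AX (p → s))).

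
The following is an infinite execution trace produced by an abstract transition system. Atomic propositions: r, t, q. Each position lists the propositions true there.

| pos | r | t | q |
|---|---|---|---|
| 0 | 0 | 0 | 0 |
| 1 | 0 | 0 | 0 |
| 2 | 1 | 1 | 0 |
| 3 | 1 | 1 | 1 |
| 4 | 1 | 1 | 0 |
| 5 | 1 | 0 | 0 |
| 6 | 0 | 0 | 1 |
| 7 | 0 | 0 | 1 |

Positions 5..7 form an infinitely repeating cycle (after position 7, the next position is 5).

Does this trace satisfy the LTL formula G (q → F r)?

q → F r holds at every position 0..7, and those are all positions ever visited, so G (q → F r) holds.
Positions where q holds: 3, 6, 7.
Check F r at each: 3→ok, 6→ok, 7→ok.

Satisfied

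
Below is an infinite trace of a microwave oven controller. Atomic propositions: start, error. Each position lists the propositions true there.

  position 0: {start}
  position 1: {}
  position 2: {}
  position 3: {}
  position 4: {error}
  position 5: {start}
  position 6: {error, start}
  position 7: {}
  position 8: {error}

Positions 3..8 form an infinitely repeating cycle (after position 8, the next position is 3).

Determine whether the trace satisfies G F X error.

Yes

F X error holds at every position 0..8, and those are all positions ever visited, so G F X error holds.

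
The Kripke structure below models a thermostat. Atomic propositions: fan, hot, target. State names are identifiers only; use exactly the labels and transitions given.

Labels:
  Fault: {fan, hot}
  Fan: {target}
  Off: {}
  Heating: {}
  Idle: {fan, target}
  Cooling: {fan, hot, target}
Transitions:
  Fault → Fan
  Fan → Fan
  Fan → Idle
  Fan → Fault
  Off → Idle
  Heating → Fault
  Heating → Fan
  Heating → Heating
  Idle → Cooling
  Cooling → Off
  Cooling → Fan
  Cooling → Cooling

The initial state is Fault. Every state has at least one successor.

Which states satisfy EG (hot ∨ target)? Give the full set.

{Fault, Fan, Idle, Cooling}

States satisfying hot ∨ target: {Fault, Fan, Idle, Cooling}.
States satisfying EG (hot ∨ target): {Fault, Fan, Idle, Cooling}.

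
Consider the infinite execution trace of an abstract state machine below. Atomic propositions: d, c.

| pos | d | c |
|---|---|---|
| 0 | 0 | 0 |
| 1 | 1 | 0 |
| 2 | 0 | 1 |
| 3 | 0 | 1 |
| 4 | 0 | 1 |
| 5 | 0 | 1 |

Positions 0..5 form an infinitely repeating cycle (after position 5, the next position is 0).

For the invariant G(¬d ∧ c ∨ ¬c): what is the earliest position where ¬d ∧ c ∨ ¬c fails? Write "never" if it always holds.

never

¬d ∧ c ∨ ¬c holds at every position 0..5, and those are all the positions the trace ever visits, so the invariant G(¬d ∧ c ∨ ¬c) is never violated.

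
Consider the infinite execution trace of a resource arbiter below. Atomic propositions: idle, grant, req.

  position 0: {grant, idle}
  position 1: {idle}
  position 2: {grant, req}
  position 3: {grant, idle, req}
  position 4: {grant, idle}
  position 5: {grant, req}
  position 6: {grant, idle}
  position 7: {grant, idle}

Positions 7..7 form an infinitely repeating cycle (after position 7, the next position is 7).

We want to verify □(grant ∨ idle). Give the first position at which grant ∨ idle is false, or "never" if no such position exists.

never

grant ∨ idle holds at every position 0..7, and those are all the positions the trace ever visits, so the invariant □(grant ∨ idle) is never violated.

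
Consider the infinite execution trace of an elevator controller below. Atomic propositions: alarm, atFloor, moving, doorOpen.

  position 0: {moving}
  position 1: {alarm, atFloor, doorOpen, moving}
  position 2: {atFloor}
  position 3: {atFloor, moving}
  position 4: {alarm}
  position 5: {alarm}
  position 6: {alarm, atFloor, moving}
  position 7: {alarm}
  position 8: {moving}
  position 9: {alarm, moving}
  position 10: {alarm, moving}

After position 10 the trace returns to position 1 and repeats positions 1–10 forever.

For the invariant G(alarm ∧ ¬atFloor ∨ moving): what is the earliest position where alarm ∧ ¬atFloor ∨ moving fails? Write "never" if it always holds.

2

Check alarm ∧ ¬atFloor ∨ moving at each position in order: 0 ✓, 1 ✓.
At position 2 the labels are {atFloor}, so alarm ∧ ¬atFloor ∨ moving is false there. This is the first violation.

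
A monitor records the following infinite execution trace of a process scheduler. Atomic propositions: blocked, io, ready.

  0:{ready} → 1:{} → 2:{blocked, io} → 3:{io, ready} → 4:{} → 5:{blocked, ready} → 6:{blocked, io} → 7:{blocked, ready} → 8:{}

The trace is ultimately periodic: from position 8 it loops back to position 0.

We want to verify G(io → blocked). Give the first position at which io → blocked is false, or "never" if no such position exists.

3

Check io → blocked at each position in order: 0 ✓, 1 ✓, 2 ✓.
At position 3 the labels are {io, ready}, so io → blocked is false there. This is the first violation.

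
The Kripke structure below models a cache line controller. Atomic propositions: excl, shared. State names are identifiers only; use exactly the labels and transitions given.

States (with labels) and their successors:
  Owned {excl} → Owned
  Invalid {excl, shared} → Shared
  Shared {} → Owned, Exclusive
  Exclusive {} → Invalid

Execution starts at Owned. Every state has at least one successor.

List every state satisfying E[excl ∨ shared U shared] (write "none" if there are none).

States satisfying excl ∨ shared: {Owned, Invalid}.
States satisfying shared: {Invalid}.
States satisfying E[excl ∨ shared U shared]: {Invalid}.

{Invalid}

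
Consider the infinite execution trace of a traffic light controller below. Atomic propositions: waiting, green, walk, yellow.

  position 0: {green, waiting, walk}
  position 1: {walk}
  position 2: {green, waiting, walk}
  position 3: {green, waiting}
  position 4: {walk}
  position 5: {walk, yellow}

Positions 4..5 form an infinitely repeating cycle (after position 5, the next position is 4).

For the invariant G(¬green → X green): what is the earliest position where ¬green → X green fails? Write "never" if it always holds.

Check ¬green → X green at each position in order: 0 ✓, 1 ✓, 2 ✓, 3 ✓.
At position 4 the labels are {walk} and the next position 5 has {walk, yellow}, so ¬green → X green is false there. This is the first violation.

4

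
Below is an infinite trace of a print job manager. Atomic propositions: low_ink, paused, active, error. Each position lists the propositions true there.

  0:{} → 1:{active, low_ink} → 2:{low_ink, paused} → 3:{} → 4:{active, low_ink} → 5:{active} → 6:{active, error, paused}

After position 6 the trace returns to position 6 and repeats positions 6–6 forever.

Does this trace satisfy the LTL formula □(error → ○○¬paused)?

No

error → ○○¬paused must hold at every position from 0 onward. It fails at position 6, so □(error → ○○¬paused) is false.
Positions where error holds: 6.
Check ○○¬paused at each: 6→fails.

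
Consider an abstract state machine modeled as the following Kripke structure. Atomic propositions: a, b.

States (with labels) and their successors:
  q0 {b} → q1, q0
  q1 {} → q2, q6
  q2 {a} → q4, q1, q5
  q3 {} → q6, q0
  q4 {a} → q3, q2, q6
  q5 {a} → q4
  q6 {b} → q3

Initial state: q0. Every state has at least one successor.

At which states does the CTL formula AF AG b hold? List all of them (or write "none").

States satisfying AG b: ∅.
States satisfying AF AG b: ∅.

none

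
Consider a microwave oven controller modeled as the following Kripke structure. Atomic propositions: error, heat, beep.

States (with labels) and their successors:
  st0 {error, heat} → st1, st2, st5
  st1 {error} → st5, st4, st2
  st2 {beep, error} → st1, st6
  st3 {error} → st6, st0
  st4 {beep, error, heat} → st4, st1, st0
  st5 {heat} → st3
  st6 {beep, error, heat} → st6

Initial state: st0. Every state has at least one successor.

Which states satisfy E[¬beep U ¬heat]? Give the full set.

States satisfying ¬beep: {st0, st1, st3, st5}.
States satisfying ¬heat: {st1, st2, st3}.
States satisfying E[¬beep U ¬heat]: {st0, st1, st2, st3, st5}.

{st0, st1, st2, st3, st5}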